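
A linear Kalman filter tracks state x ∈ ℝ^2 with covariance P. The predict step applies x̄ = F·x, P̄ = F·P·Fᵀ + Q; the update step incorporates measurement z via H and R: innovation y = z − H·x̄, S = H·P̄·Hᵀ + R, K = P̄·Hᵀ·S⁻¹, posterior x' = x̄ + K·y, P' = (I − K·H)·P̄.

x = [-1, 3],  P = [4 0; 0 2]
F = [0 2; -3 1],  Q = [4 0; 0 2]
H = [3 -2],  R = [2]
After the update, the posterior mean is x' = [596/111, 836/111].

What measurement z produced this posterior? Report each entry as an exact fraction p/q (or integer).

x̄ = F·x = [6, 6]
P̄ = F·P·Fᵀ + Q = [12 4; 4 40]
S = H·P̄·Hᵀ + R = [222]
K = P̄·Hᵀ·S⁻¹ = [14/111; -34/111]
x' − x̄ = [-70/111, 170/111] = K·y
y = (KᵀK)⁻¹·Kᵀ·(x' − x̄) = [-5]
z = y + H·x̄ = [-5] + [6] = [1]

z = [1]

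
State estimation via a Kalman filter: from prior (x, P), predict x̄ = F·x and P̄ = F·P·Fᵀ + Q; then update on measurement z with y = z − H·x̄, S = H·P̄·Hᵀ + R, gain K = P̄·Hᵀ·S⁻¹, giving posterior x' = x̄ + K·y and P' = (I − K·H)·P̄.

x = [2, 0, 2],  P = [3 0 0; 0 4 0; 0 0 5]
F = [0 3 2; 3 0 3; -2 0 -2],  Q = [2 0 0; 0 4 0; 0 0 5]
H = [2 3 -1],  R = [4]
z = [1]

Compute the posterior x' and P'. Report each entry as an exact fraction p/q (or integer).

x̄ = F·x = [4, 12, -8]
P̄ = F·P·Fᵀ + Q = [58 30 -20; 30 76 -48; -20 -48 37]
y = z − H·x̄ = [-51]
S = H·P̄·Hᵀ + R = [1685]
K = P̄·Hᵀ·S⁻¹ = [226/1685; 336/1685; -221/1685]
x' = x̄ + K·y = [-4786/1685, 3084/1685, -2209/1685]
P' = (I − K·H)·P̄ = [46654/1685 -25386/1685 16246/1685; -25386/1685 15164/1685 -6624/1685; 16246/1685 -6624/1685 13504/1685]

x' = [-4786/1685, 3084/1685, -2209/1685]
P' = [46654/1685 -25386/1685 16246/1685; -25386/1685 15164/1685 -6624/1685; 16246/1685 -6624/1685 13504/1685]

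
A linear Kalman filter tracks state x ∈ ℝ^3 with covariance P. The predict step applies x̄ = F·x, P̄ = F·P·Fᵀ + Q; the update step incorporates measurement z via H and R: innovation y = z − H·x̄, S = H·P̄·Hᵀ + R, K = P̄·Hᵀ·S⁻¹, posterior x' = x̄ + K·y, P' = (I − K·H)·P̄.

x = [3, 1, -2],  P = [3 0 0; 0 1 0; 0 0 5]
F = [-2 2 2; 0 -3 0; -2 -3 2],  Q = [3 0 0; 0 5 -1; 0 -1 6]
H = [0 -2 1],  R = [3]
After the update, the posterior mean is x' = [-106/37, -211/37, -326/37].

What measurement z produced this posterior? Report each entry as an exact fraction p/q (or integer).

x̄ = F·x = [-8, -3, -13]
P̄ = F·P·Fᵀ + Q = [39 -6 26; -6 14 8; 26 8 47]
S = H·P̄·Hᵀ + R = [74]
K = P̄·Hᵀ·S⁻¹ = [19/37; -10/37; 31/74]
x' − x̄ = [190/37, -100/37, 155/37] = K·y
y = (KᵀK)⁻¹·Kᵀ·(x' − x̄) = [10]
z = y + H·x̄ = [10] + [-7] = [3]

z = [3]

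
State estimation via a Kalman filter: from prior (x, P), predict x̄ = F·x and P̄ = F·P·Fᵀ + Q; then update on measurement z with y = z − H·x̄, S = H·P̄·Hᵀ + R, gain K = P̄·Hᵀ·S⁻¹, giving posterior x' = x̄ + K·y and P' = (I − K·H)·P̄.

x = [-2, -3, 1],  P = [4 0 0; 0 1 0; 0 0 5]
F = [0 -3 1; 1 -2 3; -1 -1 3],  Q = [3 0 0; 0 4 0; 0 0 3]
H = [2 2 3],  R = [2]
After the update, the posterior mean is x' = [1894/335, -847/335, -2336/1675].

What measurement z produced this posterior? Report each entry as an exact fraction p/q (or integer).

x̄ = F·x = [10, 7, 8]
P̄ = F·P·Fᵀ + Q = [17 21 18; 21 57 43; 18 43 53]
S = H·P̄·Hᵀ + R = [1675]
K = P̄·Hᵀ·S⁻¹ = [26/335; 57/335; 281/1675]
x' − x̄ = [-1456/335, -3192/335, -15736/1675] = K·y
y = (KᵀK)⁻¹·Kᵀ·(x' − x̄) = [-56]
z = y + H·x̄ = [-56] + [58] = [2]

z = [2]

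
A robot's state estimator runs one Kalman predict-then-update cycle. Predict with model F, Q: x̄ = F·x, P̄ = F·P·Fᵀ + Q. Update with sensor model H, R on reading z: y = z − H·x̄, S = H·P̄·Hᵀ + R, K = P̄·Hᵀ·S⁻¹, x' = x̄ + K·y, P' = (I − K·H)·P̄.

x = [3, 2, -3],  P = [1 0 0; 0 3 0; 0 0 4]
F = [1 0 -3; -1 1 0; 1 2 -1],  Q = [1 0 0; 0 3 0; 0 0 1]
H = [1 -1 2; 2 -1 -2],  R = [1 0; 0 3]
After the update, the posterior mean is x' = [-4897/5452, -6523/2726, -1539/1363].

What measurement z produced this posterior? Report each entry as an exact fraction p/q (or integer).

z = [-1, 3]

x̄ = F·x = [12, -1, 10]
P̄ = F·P·Fᵀ + Q = [38 -1 13; -1 7 5; 13 5 18]
S = H·P̄·Hᵀ + R = [152 40; 40 154]
K = P̄·Hᵀ·S⁻¹ = [3985/10904 322/1363; 267/5452 -371/2726; 461/1363 -505/2726]
x' − x̄ = [-70321/5452, -3797/2726, -15169/1363] = K·y
y = (KᵀK)⁻¹·Kᵀ·(x' − x̄) = [-34, -2]
z = y + H·x̄ = [-34, -2] + [33, 5] = [-1, 3]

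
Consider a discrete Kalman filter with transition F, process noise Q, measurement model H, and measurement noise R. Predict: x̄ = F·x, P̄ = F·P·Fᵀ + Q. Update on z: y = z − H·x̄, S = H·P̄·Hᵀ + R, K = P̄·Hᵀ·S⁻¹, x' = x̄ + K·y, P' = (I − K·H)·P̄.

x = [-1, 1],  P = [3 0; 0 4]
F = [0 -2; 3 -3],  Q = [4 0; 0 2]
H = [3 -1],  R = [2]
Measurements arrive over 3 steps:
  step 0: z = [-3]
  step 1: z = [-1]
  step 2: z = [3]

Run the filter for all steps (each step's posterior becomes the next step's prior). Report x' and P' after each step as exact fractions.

step 0: x̄ = F·x = [-2, -6]
step 0: P̄ = F·P·Fᵀ + Q = [20 24; 24 65]
step 0: y = z − H·x̄ = [-3]
step 0: S = H·P̄·Hᵀ + R = [103]
step 0: K = P̄·Hᵀ·S⁻¹ = [36/103; 7/103]
step 0: x' = x̄ + K·y = [-314/103, -639/103]
step 0: P' = (I − K·H)·P̄ = [764/103 2220/103; 2220/103 6646/103]
step 1: x̄ = F·x = [1278/103, 975/103]
step 1: P̄ = F·P·Fᵀ + Q = [26996/103 26556/103; 26556/103 26936/103]
step 1: y = z − H·x̄ = [-2962/103]
step 1: S = H·P̄·Hᵀ + R = [110770/103]
step 1: K = P̄·Hᵀ·S⁻¹ = [27216/55385; 26366/55385]
step 1: x' = x̄ + K·y = [-95454/55385, -233939/55385]
step 1: P' = (I − K·H)·P̄ = [133516/55385 346116/55385; 346116/55385 985616/55385]
step 2: x̄ = F·x = [467878/55385, 83091/11077]
step 2: P̄ = F·P·Fᵀ + Q = [4164004/55385 767400/11077; 767400/11077 790574/11077]
step 2: y = z − H·x̄ = [-822024/55385]
step 2: S = H·P̄·Hᵀ + R = [18517676/55385]
step 2: K = P̄·Hᵀ·S⁻¹ = [2163753/4629419; 3779065/9258838]
step 2: x' = x̄ + K·y = [6993706/4629419, 6681849/4629419]
step 2: P' = (I − K·H)·P̄ = [9923464/4629419 25442886/4629419; 25442886/4629419 72549593/4629419]

step 0: x' = [-314/103, -639/103], P' = [764/103 2220/103; 2220/103 6646/103]
step 1: x' = [-95454/55385, -233939/55385], P' = [133516/55385 346116/55385; 346116/55385 985616/55385]
step 2: x' = [6993706/4629419, 6681849/4629419], P' = [9923464/4629419 25442886/4629419; 25442886/4629419 72549593/4629419]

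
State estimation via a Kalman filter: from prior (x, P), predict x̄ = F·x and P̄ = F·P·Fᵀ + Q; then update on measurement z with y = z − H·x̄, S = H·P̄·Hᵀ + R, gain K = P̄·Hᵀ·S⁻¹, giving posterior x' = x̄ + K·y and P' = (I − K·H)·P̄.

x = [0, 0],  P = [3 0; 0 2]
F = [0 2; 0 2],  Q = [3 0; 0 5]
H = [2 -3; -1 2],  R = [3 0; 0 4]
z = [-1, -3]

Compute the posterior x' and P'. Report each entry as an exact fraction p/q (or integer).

x' = [-151/74, -623/444]
P' = [327/37 411/74; 411/74 1657/444]

x̄ = F·x = [0, 0]
P̄ = F·P·Fᵀ + Q = [11 8; 8 13]
y = z − H·x̄ = [-1, -3]
S = H·P̄·Hᵀ + R = [68 -44; -44 35]
K = P̄·Hᵀ·S⁻¹ = [25/74 21/37; -13/444 53/111]
x' = x̄ + K·y = [-151/74, -623/444]
P' = (I − K·H)·P̄ = [327/37 411/74; 411/74 1657/444]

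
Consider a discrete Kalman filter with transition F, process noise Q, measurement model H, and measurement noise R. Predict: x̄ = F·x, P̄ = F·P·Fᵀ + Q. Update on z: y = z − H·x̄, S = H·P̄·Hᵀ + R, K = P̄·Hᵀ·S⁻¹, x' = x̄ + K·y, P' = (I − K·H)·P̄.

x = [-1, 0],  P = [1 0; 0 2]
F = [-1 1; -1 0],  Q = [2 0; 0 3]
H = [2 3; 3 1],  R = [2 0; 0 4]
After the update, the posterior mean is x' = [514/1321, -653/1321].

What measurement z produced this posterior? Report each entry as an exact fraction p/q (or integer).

z = [-1, 1]

x̄ = F·x = [1, 1]
P̄ = F·P·Fᵀ + Q = [5 1; 1 4]
S = H·P̄·Hᵀ + R = [70 53; 53 59]
K = P̄·Hᵀ·S⁻¹ = [-81/1321 431/1321; 455/1321 -252/1321]
x' − x̄ = [-807/1321, -1974/1321] = K·y
y = (KᵀK)⁻¹·Kᵀ·(x' − x̄) = [-6, -3]
z = y + H·x̄ = [-6, -3] + [5, 4] = [-1, 1]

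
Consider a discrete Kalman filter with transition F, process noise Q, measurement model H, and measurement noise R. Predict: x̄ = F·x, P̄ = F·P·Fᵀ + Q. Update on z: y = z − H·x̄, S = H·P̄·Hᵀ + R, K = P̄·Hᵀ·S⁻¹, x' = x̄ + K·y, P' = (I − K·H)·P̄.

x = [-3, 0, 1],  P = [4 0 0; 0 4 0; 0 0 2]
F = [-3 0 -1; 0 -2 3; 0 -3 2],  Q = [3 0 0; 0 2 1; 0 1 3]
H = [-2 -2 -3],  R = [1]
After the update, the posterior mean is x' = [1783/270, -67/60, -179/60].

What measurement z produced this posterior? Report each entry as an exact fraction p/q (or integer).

z = [-2]

x̄ = F·x = [8, 3, 2]
P̄ = F·P·Fᵀ + Q = [41 -6 -4; -6 36 37; -4 37 47]
S = H·P̄·Hᵀ + R = [1080]
K = P̄·Hᵀ·S⁻¹ = [-29/540; -19/120; -23/120]
x' − x̄ = [-377/270, -247/60, -299/60] = K·y
y = (KᵀK)⁻¹·Kᵀ·(x' − x̄) = [26]
z = y + H·x̄ = [26] + [-28] = [-2]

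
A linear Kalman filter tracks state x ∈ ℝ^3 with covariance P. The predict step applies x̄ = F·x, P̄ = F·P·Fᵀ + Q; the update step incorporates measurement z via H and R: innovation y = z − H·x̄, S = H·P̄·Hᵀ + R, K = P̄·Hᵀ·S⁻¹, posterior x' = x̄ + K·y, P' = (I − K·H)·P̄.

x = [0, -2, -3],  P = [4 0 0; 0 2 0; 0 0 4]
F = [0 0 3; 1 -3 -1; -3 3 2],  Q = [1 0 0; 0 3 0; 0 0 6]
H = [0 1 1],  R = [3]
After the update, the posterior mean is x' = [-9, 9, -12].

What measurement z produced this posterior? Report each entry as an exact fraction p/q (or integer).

z = [-3]

x̄ = F·x = [-9, 9, -12]
P̄ = F·P·Fᵀ + Q = [37 -12 24; -12 29 -38; 24 -38 76]
S = H·P̄·Hᵀ + R = [32]
K = P̄·Hᵀ·S⁻¹ = [3/8; -9/32; 19/16]
x' − x̄ = [0, 0, 0] = K·y
y = (KᵀK)⁻¹·Kᵀ·(x' − x̄) = [0]
z = y + H·x̄ = [0] + [-3] = [-3]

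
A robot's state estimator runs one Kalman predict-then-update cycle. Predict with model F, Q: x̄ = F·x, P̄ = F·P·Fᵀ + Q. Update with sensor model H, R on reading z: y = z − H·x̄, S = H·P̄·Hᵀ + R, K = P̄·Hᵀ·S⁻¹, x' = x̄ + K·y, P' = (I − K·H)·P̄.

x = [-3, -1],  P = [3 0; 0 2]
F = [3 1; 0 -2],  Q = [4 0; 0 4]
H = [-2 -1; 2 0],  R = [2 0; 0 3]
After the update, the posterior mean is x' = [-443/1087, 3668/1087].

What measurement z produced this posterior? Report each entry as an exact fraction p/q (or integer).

z = [-3, -1]

x̄ = F·x = [-10, 2]
P̄ = F·P·Fᵀ + Q = [33 -4; -4 12]
S = H·P̄·Hᵀ + R = [130 -124; -124 135]
K = P̄·Hᵀ·S⁻¹ = [-93/1087 446/1087; -766/1087 -768/1087]
x' − x̄ = [10427/1087, 1494/1087] = K·y
y = (KᵀK)⁻¹·Kᵀ·(x' − x̄) = [-21, 19]
z = y + H·x̄ = [-21, 19] + [18, -20] = [-3, -1]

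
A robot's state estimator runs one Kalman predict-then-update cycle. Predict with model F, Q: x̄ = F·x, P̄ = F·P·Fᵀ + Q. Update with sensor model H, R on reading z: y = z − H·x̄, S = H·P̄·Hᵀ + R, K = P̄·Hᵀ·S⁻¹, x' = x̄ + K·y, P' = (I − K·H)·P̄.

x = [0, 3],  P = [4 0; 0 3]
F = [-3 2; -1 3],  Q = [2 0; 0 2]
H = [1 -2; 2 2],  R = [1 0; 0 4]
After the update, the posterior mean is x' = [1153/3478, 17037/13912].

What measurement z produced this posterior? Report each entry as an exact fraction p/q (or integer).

z = [-2, 3]

x̄ = F·x = [6, 9]
P̄ = F·P·Fᵀ + Q = [50 30; 30 33]
S = H·P̄·Hᵀ + R = [63 -92; -92 576]
K = P̄·Hᵀ·S⁻¹ = [560/1739 1145/3478; -1143/3478 2313/13912]
x' − x̄ = [-19715/3478, -108171/13912] = K·y
y = (KᵀK)⁻¹·Kᵀ·(x' − x̄) = [10, -27]
z = y + H·x̄ = [10, -27] + [-12, 30] = [-2, 3]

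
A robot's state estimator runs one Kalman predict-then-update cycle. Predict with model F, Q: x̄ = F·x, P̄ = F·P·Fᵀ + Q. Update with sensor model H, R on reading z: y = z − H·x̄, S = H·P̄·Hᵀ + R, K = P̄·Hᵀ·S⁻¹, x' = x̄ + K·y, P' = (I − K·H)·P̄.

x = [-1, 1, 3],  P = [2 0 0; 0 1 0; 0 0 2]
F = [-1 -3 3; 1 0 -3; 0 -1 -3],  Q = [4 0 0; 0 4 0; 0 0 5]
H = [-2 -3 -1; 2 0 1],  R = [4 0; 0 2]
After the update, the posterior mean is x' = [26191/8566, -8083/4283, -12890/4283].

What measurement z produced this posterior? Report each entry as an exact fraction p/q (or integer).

z = [2, 3]

x̄ = F·x = [7, -10, -10]
P̄ = F·P·Fᵀ + Q = [33 -20 -15; -20 24 18; -15 18 24]
S = H·P̄·Hᵀ + R = [184 -30; -30 98]
K = P̄·Hᵀ·S⁻¹ = [603/4283 4827/8566; -1390/4283 -1387/4283; -1221/4283 -636/4283]
x' − x̄ = [-33771/8566, 34747/4283, 29940/4283] = K·y
y = (KᵀK)⁻¹·Kᵀ·(x' − x̄) = [-24, -1]
z = y + H·x̄ = [-24, -1] + [26, 4] = [2, 3]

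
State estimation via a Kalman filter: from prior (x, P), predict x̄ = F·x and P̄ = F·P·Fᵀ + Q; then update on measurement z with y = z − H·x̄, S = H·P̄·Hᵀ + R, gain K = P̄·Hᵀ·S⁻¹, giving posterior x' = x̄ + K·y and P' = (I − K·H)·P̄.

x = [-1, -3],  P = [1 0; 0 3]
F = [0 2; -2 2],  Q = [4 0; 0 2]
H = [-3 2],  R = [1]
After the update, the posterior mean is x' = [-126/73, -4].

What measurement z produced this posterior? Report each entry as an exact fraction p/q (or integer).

x̄ = F·x = [-6, -4]
P̄ = F·P·Fᵀ + Q = [16 12; 12 18]
S = H·P̄·Hᵀ + R = [73]
K = P̄·Hᵀ·S⁻¹ = [-24/73; 0]
x' − x̄ = [312/73, 0] = K·y
y = (KᵀK)⁻¹·Kᵀ·(x' − x̄) = [-13]
z = y + H·x̄ = [-13] + [10] = [-3]

z = [-3]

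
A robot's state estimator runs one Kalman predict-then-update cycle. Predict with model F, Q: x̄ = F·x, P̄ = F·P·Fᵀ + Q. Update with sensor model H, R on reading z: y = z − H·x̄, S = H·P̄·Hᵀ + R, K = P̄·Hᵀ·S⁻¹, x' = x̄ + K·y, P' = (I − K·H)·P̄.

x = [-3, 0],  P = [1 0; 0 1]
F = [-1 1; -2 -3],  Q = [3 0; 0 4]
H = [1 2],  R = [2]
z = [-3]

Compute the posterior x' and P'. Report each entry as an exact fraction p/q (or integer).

x' = [159/71, -168/71]
P' = [346/71 -170/71; -170/71 118/71]

x̄ = F·x = [3, 6]
P̄ = F·P·Fᵀ + Q = [5 -1; -1 17]
y = z − H·x̄ = [-18]
S = H·P̄·Hᵀ + R = [71]
K = P̄·Hᵀ·S⁻¹ = [3/71; 33/71]
x' = x̄ + K·y = [159/71, -168/71]
P' = (I − K·H)·P̄ = [346/71 -170/71; -170/71 118/71]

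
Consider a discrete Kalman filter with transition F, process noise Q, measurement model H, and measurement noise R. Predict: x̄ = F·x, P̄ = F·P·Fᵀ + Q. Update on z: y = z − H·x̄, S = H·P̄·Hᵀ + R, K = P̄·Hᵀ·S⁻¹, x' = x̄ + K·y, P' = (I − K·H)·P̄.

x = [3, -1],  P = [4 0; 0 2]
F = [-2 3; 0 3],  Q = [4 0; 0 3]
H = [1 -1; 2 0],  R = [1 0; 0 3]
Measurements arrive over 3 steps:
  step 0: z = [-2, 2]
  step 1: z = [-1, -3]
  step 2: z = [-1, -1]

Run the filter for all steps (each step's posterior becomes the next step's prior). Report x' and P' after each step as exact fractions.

step 0: x̄ = F·x = [-9, -3]
step 0: P̄ = F·P·Fᵀ + Q = [38 18; 18 21]
step 0: y = z − H·x̄ = [4, 20]
step 0: S = H·P̄·Hᵀ + R = [24 40; 40 155]
step 0: K = P̄·Hᵀ·S⁻¹ = [3/106 128/265; -381/424 123/265]
step 0: x' = x̄ + K·y = [41/53, 285/106]
step 0: P' = (I − K·H)·P̄ = [192/265 369/530; 369/530 3381/2120]
step 1: x̄ = F·x = [691/106, 855/106]
step 1: P̄ = F·P·Fᵀ + Q = [27341/2120 21573/2120; 21573/2120 36789/2120]
step 1: y = z − H·x̄ = [29/53, -850/53]
step 1: S = H·P̄·Hᵀ + R = [2888/265 1442/265; 1442/265 28931/530]
step 1: K = P̄·Hᵀ·S⁻¹ = [309/21400 8821/18725; -38049/42800 34563/74900]
step 1: x' = x̄ + K·y = [-154041/149800, 53601/299600]
step 1: P' = (I − K·H)·P̄ = [26463/37450 103689/149800; 103689/149800 473721/299600]
step 2: x̄ = F·x = [776967/299600, 160803/299600]
step 2: P̄ = F·P·Fᵀ + Q = [3820169/299600 3019221/299600; 3019221/299600 5162289/299600]
step 2: y = z − H·x̄ = [-228941/74900, -926767/149800]
step 2: S = H·P̄·Hᵀ + R = [202726/18725 200237/37450; 200237/37450 4044869/74900]
step 2: K = P̄·Hᵀ·S⁻¹ = [600711/41650481 39217769/83300962; -37004901/41650481 38416821/83300962]
step 2: x' = x̄ + K·y = [-60544651/166601924, 66513171/166601924]
step 2: P' = (I − K·H)·P̄ = [117653307/166601924 115250463/166601924; 115250463/166601924 263270067/166601924]

step 0: x' = [41/53, 285/106], P' = [192/265 369/530; 369/530 3381/2120]
step 1: x' = [-154041/149800, 53601/299600], P' = [26463/37450 103689/149800; 103689/149800 473721/299600]
step 2: x' = [-60544651/166601924, 66513171/166601924], P' = [117653307/166601924 115250463/166601924; 115250463/166601924 263270067/166601924]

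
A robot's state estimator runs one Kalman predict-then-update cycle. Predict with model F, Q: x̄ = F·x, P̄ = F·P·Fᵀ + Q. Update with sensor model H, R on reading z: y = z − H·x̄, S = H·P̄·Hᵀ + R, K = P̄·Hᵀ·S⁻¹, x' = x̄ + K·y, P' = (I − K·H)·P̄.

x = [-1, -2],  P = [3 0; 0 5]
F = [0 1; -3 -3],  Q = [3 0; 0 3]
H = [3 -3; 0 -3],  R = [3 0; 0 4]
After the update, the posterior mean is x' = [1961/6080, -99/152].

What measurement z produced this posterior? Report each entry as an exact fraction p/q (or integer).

z = [3, 2]

x̄ = F·x = [-2, 9]
P̄ = F·P·Fᵀ + Q = [8 -15; -15 75]
S = H·P̄·Hᵀ + R = [1020 810; 810 679]
K = P̄·Hᵀ·S⁻¹ = [3467/12160 -333/1216; -9/304 -45/152]
x' − x̄ = [14121/6080, -1467/152] = K·y
y = (KᵀK)⁻¹·Kᵀ·(x' − x̄) = [36, 29]
z = y + H·x̄ = [36, 29] + [-33, -27] = [3, 2]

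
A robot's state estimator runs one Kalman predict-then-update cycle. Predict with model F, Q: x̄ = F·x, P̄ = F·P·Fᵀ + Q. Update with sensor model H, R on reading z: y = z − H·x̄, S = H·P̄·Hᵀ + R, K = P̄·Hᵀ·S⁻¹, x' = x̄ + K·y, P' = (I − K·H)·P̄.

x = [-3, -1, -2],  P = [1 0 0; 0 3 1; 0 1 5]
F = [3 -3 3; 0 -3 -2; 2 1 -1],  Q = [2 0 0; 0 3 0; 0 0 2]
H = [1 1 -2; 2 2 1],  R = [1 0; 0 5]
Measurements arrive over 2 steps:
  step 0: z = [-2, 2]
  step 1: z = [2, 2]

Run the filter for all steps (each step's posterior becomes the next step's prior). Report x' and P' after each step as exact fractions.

step 0: x' = [-445597/33452, 112538/8363, 16097/16726], P' = [1024399/33452 -254519/8363 -1233/16726; -254519/8363 259802/8363 3164/8363; -1233/16726 3164/8363 2895/8363]
step 1: x' = [23391904193/8200518071, -14096964712/8200518071, -3709030720/8200518071], P' = [45809746350/8200518071 -40627035843/8200518071 2620372696/8200518071; -40627035843/8200518071 42222518135/8200518071 -151092684/8200518071; 2620372696/8200518071 -151092684/8200518071 2732090336/8200518071]

step 0: x̄ = F·x = [-12, 7, -5]
step 0: P̄ = F·P·Fᵀ + Q = [65 -6 -12; -6 62 2; -12 2 12]
step 0: y = z − H·x̄ = [-7, 17]
step 0: S = H·P̄·Hᵀ + R = [204 236; 236 437]
step 0: K = P̄·Hᵀ·S⁻¹ = [11255/33452 509/8363; -1045/8363 2746/8363; -6485/16726 1598/8363]
step 0: x' = x̄ + K·y = [-445597/33452, 112538/8363, 16097/16726]
step 0: P' = (I − K·H)·P̄ = [1024399/33452 -254519/8363 -1233/16726; -254519/8363 259802/8363 3164/8363; -1233/16726 3164/8363 2895/8363]
step 1: x̄ = F·x = [-2590665/33452, -353711/8363, -118309/8363]
step 1: P̄ = F·P·Fᵀ + Q = [36796759/33452 4605726/8363 1529199/8363; 4605726/8363 2412855/8363 759128/8363; 1529199/8363 759128/8363 281884/8363]
step 1: y = z − H·x̄ = [3125941/33452, 4275579/16726]
step 1: S = H·P̄·Hᵀ + R = [51224351/33452 68436489/16726; 68436489/16726 92770994/8363]
step 1: K = P̄·Hᵀ·S⁻¹ = [-58034885/8200518071 2597158742/8200518071; 1897667660/8200518071 607974380/8200518071; -2994900660/8200518071 1534130072/8200518071]
step 1: x' = x̄ + K·y = [23391904193/8200518071, -14096964712/8200518071, -3709030720/8200518071]
step 1: P' = (I − K·H)·P̄ = [45809746350/8200518071 -40627035843/8200518071 2620372696/8200518071; -40627035843/8200518071 42222518135/8200518071 -151092684/8200518071; 2620372696/8200518071 -151092684/8200518071 2732090336/8200518071]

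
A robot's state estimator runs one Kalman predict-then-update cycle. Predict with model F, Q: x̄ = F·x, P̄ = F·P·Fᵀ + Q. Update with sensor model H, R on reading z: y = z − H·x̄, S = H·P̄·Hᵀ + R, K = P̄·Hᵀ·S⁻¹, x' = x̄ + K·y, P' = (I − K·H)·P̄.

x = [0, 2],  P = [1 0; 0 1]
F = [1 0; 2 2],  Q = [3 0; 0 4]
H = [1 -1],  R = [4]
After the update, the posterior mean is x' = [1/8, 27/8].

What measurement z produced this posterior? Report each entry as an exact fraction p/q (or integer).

z = [-3]

x̄ = F·x = [0, 4]
P̄ = F·P·Fᵀ + Q = [4 2; 2 12]
S = H·P̄·Hᵀ + R = [16]
K = P̄·Hᵀ·S⁻¹ = [1/8; -5/8]
x' − x̄ = [1/8, -5/8] = K·y
y = (KᵀK)⁻¹·Kᵀ·(x' − x̄) = [1]
z = y + H·x̄ = [1] + [-4] = [-3]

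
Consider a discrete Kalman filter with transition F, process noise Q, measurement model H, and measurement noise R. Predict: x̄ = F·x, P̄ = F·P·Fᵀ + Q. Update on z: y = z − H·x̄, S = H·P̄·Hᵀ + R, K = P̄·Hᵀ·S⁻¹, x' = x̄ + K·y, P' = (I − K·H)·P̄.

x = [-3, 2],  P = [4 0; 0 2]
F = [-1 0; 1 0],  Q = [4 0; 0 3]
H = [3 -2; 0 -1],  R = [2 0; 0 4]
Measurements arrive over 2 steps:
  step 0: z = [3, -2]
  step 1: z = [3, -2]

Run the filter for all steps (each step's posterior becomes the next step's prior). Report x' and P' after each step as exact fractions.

step 0: x̄ = F·x = [3, -3]
step 0: P̄ = F·P·Fᵀ + Q = [8 -4; -4 7]
step 0: y = z − H·x̄ = [-12, -5]
step 0: S = H·P̄·Hᵀ + R = [150 26; 26 11]
step 0: K = P̄·Hᵀ·S⁻¹ = [124/487 -116/487; -52/487 -187/487]
step 0: x' = x̄ + K·y = [553/487, 98/487]
step 0: P' = (I − K·H)·P̄ = [392/487 464/487; 464/487 748/487]
step 1: x̄ = F·x = [-553/487, 553/487]
step 1: P̄ = F·P·Fᵀ + Q = [2340/487 -392/487; -392/487 1853/487]
step 1: y = z − H·x̄ = [4226/487, -421/487]
step 1: S = H·P̄·Hᵀ + R = [34150/487 4882/487; 4882/487 3801/487]
step 1: K = P̄·Hᵀ·S⁻¹ = [28490/108799 -25372/108799; -9764/108799 -40499/108799]
step 1: x' = x̄ + K·y = [145615/108799, 73826/108799]
step 1: P' = (I − K·H)·P̄ = [86652/108799 101488/108799; 101488/108799 161996/108799]

step 0: x' = [553/487, 98/487], P' = [392/487 464/487; 464/487 748/487]
step 1: x' = [145615/108799, 73826/108799], P' = [86652/108799 101488/108799; 101488/108799 161996/108799]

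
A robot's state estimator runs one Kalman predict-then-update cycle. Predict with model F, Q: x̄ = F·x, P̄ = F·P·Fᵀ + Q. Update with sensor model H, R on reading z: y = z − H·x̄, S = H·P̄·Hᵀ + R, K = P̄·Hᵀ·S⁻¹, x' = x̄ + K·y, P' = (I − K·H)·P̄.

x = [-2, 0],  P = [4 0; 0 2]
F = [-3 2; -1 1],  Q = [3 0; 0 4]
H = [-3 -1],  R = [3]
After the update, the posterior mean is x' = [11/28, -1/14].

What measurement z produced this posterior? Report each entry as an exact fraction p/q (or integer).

z = [-1]

x̄ = F·x = [6, 2]
P̄ = F·P·Fᵀ + Q = [47 16; 16 10]
S = H·P̄·Hᵀ + R = [532]
K = P̄·Hᵀ·S⁻¹ = [-157/532; -29/266]
x' − x̄ = [-157/28, -29/14] = K·y
y = (KᵀK)⁻¹·Kᵀ·(x' − x̄) = [19]
z = y + H·x̄ = [19] + [-20] = [-1]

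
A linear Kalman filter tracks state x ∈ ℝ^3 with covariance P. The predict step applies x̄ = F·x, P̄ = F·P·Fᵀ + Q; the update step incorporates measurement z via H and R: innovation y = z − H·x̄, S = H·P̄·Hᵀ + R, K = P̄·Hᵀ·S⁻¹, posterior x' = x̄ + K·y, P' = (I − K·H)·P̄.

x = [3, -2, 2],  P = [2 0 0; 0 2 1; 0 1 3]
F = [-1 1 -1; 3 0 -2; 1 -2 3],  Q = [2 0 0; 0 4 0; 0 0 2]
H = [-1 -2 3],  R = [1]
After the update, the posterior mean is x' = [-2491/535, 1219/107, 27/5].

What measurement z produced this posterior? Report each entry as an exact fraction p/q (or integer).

z = [-2]

x̄ = F·x = [-7, 5, 13]
P̄ = F·P·Fᵀ + Q = [7 -2 -10; -2 34 -8; -10 -8 27]
S = H·P̄·Hᵀ + R = [535]
K = P̄·Hᵀ·S⁻¹ = [-33/535; -18/107; 1/5]
x' − x̄ = [1254/535, 684/107, -38/5] = K·y
y = (KᵀK)⁻¹·Kᵀ·(x' − x̄) = [-38]
z = y + H·x̄ = [-38] + [36] = [-2]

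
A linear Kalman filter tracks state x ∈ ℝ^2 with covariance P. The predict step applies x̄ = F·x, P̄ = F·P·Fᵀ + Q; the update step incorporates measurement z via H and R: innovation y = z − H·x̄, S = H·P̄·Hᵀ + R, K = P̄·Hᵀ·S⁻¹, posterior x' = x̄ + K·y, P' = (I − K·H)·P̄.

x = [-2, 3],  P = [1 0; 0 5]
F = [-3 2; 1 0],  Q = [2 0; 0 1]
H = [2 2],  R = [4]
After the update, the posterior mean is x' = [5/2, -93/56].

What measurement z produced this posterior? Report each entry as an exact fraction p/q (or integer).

x̄ = F·x = [12, -2]
P̄ = F·P·Fᵀ + Q = [31 -3; -3 2]
S = H·P̄·Hᵀ + R = [112]
K = P̄·Hᵀ·S⁻¹ = [1/2; -1/56]
x' − x̄ = [-19/2, 19/56] = K·y
y = (KᵀK)⁻¹·Kᵀ·(x' − x̄) = [-19]
z = y + H·x̄ = [-19] + [20] = [1]

z = [1]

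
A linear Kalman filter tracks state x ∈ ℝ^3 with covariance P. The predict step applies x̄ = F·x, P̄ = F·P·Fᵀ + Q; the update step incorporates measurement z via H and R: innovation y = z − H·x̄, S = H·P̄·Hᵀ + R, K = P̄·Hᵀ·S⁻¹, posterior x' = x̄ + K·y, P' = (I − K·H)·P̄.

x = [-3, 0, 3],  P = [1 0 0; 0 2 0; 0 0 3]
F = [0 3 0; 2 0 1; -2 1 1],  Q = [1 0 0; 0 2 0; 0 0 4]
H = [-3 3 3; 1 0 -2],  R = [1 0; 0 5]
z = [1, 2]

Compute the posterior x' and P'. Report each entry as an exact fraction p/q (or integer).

x' = [173/1009, 115/1009, 365/1009]
P' = [84099/7063 38506/7063 45092/7063; 38506/7063 25439/7063 13533/7063; 45092/7063 13533/7063 31371/7063]

x̄ = F·x = [0, -3, 9]
P̄ = F·P·Fᵀ + Q = [19 0 6; 0 9 -1; 6 -1 13]
y = z − H·x̄ = [-17, 20]
S = H·P̄·Hᵀ + R = [244 -75; -75 52]
K = P̄·Hᵀ·S⁻¹ = [-1503/7063 -1217/7063; 1398/7063 2288/7063; -564/7063 -3530/7063]
x' = x̄ + K·y = [173/1009, 115/1009, 365/1009]
P' = (I − K·H)·P̄ = [84099/7063 38506/7063 45092/7063; 38506/7063 25439/7063 13533/7063; 45092/7063 13533/7063 31371/7063]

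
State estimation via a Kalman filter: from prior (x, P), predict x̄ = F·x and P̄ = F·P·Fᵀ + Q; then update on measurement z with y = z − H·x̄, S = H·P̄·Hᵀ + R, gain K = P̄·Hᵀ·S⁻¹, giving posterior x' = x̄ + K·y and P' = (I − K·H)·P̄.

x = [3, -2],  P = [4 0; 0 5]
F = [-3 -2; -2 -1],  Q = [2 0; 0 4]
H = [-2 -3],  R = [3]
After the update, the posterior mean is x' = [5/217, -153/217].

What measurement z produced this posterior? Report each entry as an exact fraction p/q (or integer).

z = [2]

x̄ = F·x = [-5, -4]
P̄ = F·P·Fᵀ + Q = [58 34; 34 25]
S = H·P̄·Hᵀ + R = [868]
K = P̄·Hᵀ·S⁻¹ = [-109/434; -143/868]
x' − x̄ = [1090/217, 715/217] = K·y
y = (KᵀK)⁻¹·Kᵀ·(x' − x̄) = [-20]
z = y + H·x̄ = [-20] + [22] = [2]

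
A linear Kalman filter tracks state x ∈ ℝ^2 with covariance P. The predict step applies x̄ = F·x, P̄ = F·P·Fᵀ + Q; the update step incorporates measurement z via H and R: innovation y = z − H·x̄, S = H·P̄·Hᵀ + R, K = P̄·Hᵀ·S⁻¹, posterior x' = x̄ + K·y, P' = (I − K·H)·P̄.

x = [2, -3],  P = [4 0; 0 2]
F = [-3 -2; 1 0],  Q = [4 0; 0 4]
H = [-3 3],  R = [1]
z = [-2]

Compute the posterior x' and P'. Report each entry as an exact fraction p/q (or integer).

x' = [1440/721, 962/721]
P' = [2208/721 2148/721; 2148/721 2168/721]

x̄ = F·x = [0, 2]
P̄ = F·P·Fᵀ + Q = [48 -12; -12 8]
y = z − H·x̄ = [-8]
S = H·P̄·Hᵀ + R = [721]
K = P̄·Hᵀ·S⁻¹ = [-180/721; 60/721]
x' = x̄ + K·y = [1440/721, 962/721]
P' = (I − K·H)·P̄ = [2208/721 2148/721; 2148/721 2168/721]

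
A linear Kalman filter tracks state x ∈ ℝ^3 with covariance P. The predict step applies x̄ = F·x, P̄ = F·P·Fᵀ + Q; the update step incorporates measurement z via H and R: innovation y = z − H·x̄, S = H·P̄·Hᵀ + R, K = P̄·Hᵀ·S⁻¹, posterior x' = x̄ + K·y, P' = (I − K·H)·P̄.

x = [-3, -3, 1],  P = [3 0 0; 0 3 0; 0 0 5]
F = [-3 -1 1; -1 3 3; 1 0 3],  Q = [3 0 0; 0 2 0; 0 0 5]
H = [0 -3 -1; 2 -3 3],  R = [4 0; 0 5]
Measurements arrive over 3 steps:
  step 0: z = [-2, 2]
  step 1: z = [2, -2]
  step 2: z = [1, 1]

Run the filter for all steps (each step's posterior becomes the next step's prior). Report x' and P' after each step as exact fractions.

step 0: x̄ = F·x = [13, -3, 0]
step 0: P̄ = F·P·Fᵀ + Q = [38 15 6; 15 77 42; 6 42 53]
step 0: y = z − H·x̄ = [-11, -33]
step 0: S = H·P̄·Hᵀ + R = [1002 180; 180 463]
step 0: K = P̄·Hᵀ·S⁻¹ = [-10811/143842 9713/71921; -37633/143842 -4335/71921; -90977/431526 12885/71921]
step 0: x' = x̄ + K·y = [1347809/143842, 268547/143842, -1550483/431526]
step 0: P' = (I − K·H)·P̄ = [3962761/143842 663177/143842 -1946287/143842; 663177/143842 151775/143842 -304793/143842; -1946287/143842 -304793/143842 3107045/431526]
step 1: x̄ = F·x = [-14486405/431526, -2092651/143842, -101337/71921]
step 1: P̄ = F·P·Fᵀ + Q = [160650605/431526 28697457/143842 3520130/71921; 28697457/143842 17149941/143842 2302384/71921; 3520130/71921 2302384/71921 1162692/71921]
step 1: y = z − H·x̄ = [-6192943/143842, 188135/7314]
step 1: S = H·P̄·Hᵀ + R = [184878829/143842 -1127467/2438; -1127467/2438 2411479/7314]
step 1: K = P̄·Hᵀ·S⁻¹ = [-33671389215/90579257051 33234202282/90579257051; -28031284513/90579257051 -1578577512/90579257051; -5916294468/90579257051 5533979172/90579257051]
step 1: x' = x̄ + K·y = [-736211346915/90579257051, -151522809881/90579257051, 269440583705/90579257051]
step 1: P' = (I − K·H)·P̄ = [2186530664851/90579257051 384245582406/90579257051 -1018051190358/90579257051; 384245582406/90579257051 92729955544/90579257051 -166064728580/90579257051; -1018051190358/90579257051 -166064728580/90579257051 521859363612/90579257051]
step 2: x̄ = F·x = [2629597434331/90579257051, 1089964668387/90579257051, 72110404200/90579257051]
step 2: P̄ = F·P·Fᵀ + Q = [29311013167712/90579257051 14953527463089/90579257051 3264344222481/90579257051; 14953527463089/90579257051 8712661584629/90579257051 2168357797655/90579257051; 3264344222481/90579257051 2168357797655/90579257051 1227854080466/90579257051]
step 2: y = z − H·x̄ = [3432583666412/90579257051, -2115052819050/90579257051]
step 2: S = H·P̄·Hᵀ + R = [93014272156261/90579257051 -34529607989163/90579257051; -34529607989163/90579257051 27860950696872/90579257051]
step 2: K = P̄·Hᵀ·S⁻¹ = [-1941133768503552/5148979535781791 5842040054786876/15446938607345373; -1596684416243032/5148979535781791 -80095328920010/5148979535781791; -321778352790199/5148979535781791 286325464078914/5148979535781791]
step 2: x' = x̄ + K·y = [30447348573957447/5148979535781791, 3321497500195283/5148979535781791, -14780752746315088/5148979535781791]
step 2: P' = (I − K·H)·P̄ = [385391377149785888/15446938607345373 22540371380326813/5148979535781791 -59856579066966231/5148979535781791; 22540371380326813/5148979535781791 5386786033347505/5148979535781791 -9773620435070387/5148979535781791; -59856579066966231/5148979535781791 -9773620435070387/5148979535781791 30607974716371957/5148979535781791]

step 0: x' = [1347809/143842, 268547/143842, -1550483/431526], P' = [3962761/143842 663177/143842 -1946287/143842; 663177/143842 151775/143842 -304793/143842; -1946287/143842 -304793/143842 3107045/431526]
step 1: x' = [-736211346915/90579257051, -151522809881/90579257051, 269440583705/90579257051], P' = [2186530664851/90579257051 384245582406/90579257051 -1018051190358/90579257051; 384245582406/90579257051 92729955544/90579257051 -166064728580/90579257051; -1018051190358/90579257051 -166064728580/90579257051 521859363612/90579257051]
step 2: x' = [30447348573957447/5148979535781791, 3321497500195283/5148979535781791, -14780752746315088/5148979535781791], P' = [385391377149785888/15446938607345373 22540371380326813/5148979535781791 -59856579066966231/5148979535781791; 22540371380326813/5148979535781791 5386786033347505/5148979535781791 -9773620435070387/5148979535781791; -59856579066966231/5148979535781791 -9773620435070387/5148979535781791 30607974716371957/5148979535781791]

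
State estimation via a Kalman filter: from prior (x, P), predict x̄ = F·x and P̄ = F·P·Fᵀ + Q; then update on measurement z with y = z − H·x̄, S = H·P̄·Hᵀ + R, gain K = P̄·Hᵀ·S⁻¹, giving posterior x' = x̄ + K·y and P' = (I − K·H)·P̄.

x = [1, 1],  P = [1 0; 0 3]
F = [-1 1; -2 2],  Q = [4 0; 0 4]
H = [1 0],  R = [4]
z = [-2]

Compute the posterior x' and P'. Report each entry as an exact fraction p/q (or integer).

x' = [-4/3, -4/3]
P' = [8/3 8/3; 8/3 44/3]

x̄ = F·x = [0, 0]
P̄ = F·P·Fᵀ + Q = [8 8; 8 20]
y = z − H·x̄ = [-2]
S = H·P̄·Hᵀ + R = [12]
K = P̄·Hᵀ·S⁻¹ = [2/3; 2/3]
x' = x̄ + K·y = [-4/3, -4/3]
P' = (I − K·H)·P̄ = [8/3 8/3; 8/3 44/3]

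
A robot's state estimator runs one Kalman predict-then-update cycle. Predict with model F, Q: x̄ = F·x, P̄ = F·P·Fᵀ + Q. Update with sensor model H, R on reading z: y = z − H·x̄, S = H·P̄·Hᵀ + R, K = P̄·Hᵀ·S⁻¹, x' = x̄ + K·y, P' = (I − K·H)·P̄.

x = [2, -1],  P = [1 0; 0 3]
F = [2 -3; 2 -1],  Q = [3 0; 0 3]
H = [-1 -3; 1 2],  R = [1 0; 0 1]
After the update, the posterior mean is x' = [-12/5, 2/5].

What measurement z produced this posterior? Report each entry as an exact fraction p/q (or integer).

z = [1, -2]

x̄ = F·x = [7, 5]
P̄ = F·P·Fᵀ + Q = [34 13; 13 10]
S = H·P̄·Hᵀ + R = [203 -159; -159 127]
K = P̄·Hᵀ·S⁻¹ = [269/500 573/500; -107/250 -69/250]
x' − x̄ = [-47/5, -23/5] = K·y
y = (KᵀK)⁻¹·Kᵀ·(x' − x̄) = [23, -19]
z = y + H·x̄ = [23, -19] + [-22, 17] = [1, -2]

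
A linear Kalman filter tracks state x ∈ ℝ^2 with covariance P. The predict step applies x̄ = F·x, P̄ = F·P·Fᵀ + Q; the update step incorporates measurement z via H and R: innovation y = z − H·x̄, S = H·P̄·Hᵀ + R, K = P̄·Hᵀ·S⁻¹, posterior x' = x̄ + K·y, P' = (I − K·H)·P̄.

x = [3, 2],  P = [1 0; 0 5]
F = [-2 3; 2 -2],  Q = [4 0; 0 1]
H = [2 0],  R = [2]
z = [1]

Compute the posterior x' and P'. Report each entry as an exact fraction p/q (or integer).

x̄ = F·x = [0, 2]
P̄ = F·P·Fᵀ + Q = [53 -34; -34 25]
y = z − H·x̄ = [1]
S = H·P̄·Hᵀ + R = [214]
K = P̄·Hᵀ·S⁻¹ = [53/107; -34/107]
x' = x̄ + K·y = [53/107, 180/107]
P' = (I − K·H)·P̄ = [53/107 -34/107; -34/107 363/107]

x' = [53/107, 180/107]
P' = [53/107 -34/107; -34/107 363/107]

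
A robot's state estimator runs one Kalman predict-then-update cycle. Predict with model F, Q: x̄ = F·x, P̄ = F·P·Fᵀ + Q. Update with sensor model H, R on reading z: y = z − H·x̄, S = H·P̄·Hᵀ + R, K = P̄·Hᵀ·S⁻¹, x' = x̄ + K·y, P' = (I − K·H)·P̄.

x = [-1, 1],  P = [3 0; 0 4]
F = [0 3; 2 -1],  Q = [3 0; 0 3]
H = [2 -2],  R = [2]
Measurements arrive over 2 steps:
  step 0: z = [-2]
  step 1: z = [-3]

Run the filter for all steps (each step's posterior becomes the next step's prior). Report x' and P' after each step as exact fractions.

step 0: x̄ = F·x = [3, -3]
step 0: P̄ = F·P·Fᵀ + Q = [39 -12; -12 19]
step 0: y = z − H·x̄ = [-14]
step 0: S = H·P̄·Hᵀ + R = [330]
step 0: K = P̄·Hᵀ·S⁻¹ = [17/55; -31/165]
step 0: x' = x̄ + K·y = [-73/55, -61/165]
step 0: P' = (I − K·H)·P̄ = [411/55 394/55; 394/55 1213/165]
step 1: x̄ = F·x = [-61/55, -377/165]
step 1: P̄ = F·P·Fᵀ + Q = [3804/55 1151/55; 1151/55 1912/165]
step 1: y = z − H·x̄ = [-883/165]
step 1: S = H·P̄·Hᵀ + R = [26002/165]
step 1: K = P̄·Hᵀ·S⁻¹ = [7959/13001; 1541/13001]
step 1: x' = x̄ + K·y = [-57012/13001, -37952/13001]
step 1: P' = (I − K·H)·P̄ = [131370/13001 123411/13001; 123411/13001 121870/13001]

step 0: x' = [-73/55, -61/165], P' = [411/55 394/55; 394/55 1213/165]
step 1: x' = [-57012/13001, -37952/13001], P' = [131370/13001 123411/13001; 123411/13001 121870/13001]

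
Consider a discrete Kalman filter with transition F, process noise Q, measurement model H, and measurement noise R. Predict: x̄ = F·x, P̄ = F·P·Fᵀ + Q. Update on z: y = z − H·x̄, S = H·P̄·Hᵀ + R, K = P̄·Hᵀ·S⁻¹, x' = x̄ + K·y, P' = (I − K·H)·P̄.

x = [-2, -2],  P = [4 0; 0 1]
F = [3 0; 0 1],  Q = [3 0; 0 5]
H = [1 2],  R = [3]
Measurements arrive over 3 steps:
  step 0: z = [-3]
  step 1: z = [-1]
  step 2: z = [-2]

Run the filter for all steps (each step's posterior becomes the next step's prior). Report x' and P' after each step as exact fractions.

step 0: x' = [-41/22, -8/11], P' = [351/22 -78/11; -78/11 42/11]
step 1: x' = [1566/2195, -416/439], P' = [83607/2195 -7674/439; -7674/439 3813/439]
step 2: x' = [-276882/425353, -279520/425353], P' = [19683048/425353 -9048282/425353; -9048282/425353 4441596/425353]

step 0: x̄ = F·x = [-6, -2]
step 0: P̄ = F·P·Fᵀ + Q = [39 0; 0 6]
step 0: y = z − H·x̄ = [7]
step 0: S = H·P̄·Hᵀ + R = [66]
step 0: K = P̄·Hᵀ·S⁻¹ = [13/22; 2/11]
step 0: x' = x̄ + K·y = [-41/22, -8/11]
step 0: P' = (I − K·H)·P̄ = [351/22 -78/11; -78/11 42/11]
step 1: x̄ = F·x = [-123/22, -8/11]
step 1: P̄ = F·P·Fᵀ + Q = [3225/22 -234/11; -234/11 97/11]
step 1: y = z − H·x̄ = [133/22]
step 1: S = H·P̄·Hᵀ + R = [2195/22]
step 1: K = P̄·Hᵀ·S⁻¹ = [2289/2195; -16/439]
step 1: x' = x̄ + K·y = [1566/2195, -416/439]
step 1: P' = (I − K·H)·P̄ = [83607/2195 -7674/439; -7674/439 3813/439]
step 2: x̄ = F·x = [4698/2195, -416/439]
step 2: P̄ = F·P·Fᵀ + Q = [759048/2195 -23022/439; -23022/439 6008/439]
step 2: y = z − H·x̄ = [-4928/2195]
step 2: S = H·P̄·Hᵀ + R = [425353/2195]
step 2: K = P̄·Hᵀ·S⁻¹ = [528828/425353; -55030/425353]
step 2: x' = x̄ + K·y = [-276882/425353, -279520/425353]
step 2: P' = (I − K·H)·P̄ = [19683048/425353 -9048282/425353; -9048282/425353 4441596/425353]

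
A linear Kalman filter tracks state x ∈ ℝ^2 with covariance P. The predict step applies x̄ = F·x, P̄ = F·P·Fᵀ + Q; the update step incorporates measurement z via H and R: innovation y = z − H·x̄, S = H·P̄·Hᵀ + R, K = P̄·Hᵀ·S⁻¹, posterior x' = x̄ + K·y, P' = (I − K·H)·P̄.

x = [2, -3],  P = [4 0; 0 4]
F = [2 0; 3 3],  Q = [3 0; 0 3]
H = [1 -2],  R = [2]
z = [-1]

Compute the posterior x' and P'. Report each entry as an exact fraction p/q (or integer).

x' = [1219/225, 79/25]
P' = [3434/225 194/25; 194/25 111/25]

x̄ = F·x = [4, -3]
P̄ = F·P·Fᵀ + Q = [19 24; 24 75]
y = z − H·x̄ = [-11]
S = H·P̄·Hᵀ + R = [225]
K = P̄·Hᵀ·S⁻¹ = [-29/225; -14/25]
x' = x̄ + K·y = [1219/225, 79/25]
P' = (I − K·H)·P̄ = [3434/225 194/25; 194/25 111/25]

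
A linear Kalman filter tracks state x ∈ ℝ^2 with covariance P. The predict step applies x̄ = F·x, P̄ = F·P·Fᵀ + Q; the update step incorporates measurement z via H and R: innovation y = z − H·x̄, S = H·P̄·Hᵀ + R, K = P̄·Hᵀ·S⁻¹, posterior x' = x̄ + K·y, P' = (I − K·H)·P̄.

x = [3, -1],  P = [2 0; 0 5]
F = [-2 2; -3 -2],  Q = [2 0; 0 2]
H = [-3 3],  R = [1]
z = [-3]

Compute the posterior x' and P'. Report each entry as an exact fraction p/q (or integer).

x̄ = F·x = [-8, -7]
P̄ = F·P·Fᵀ + Q = [30 -8; -8 40]
y = z − H·x̄ = [-6]
S = H·P̄·Hᵀ + R = [775]
K = P̄·Hᵀ·S⁻¹ = [-114/775; 144/775]
x' = x̄ + K·y = [-5516/775, -6289/775]
P' = (I − K·H)·P̄ = [10254/775 10216/775; 10216/775 10264/775]

x' = [-5516/775, -6289/775]
P' = [10254/775 10216/775; 10216/775 10264/775]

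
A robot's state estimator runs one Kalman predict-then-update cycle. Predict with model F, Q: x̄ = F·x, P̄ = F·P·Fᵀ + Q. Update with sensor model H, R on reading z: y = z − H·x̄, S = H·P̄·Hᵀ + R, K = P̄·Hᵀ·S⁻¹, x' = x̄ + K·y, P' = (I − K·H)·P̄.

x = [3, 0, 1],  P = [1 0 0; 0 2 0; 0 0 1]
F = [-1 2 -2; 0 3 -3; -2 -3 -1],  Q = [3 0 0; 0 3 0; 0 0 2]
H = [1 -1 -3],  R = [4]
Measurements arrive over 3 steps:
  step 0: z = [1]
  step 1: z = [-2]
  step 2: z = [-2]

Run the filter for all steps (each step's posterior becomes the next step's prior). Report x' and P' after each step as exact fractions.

step 0: x̄ = F·x = [-5, -3, -7]
step 0: P̄ = F·P·Fᵀ + Q = [16 18 -8; 18 30 -15; -8 -15 25]
step 0: y = z − H·x̄ = [-18]
step 0: S = H·P̄·Hᵀ + R = [197]
step 0: K = P̄·Hᵀ·S⁻¹ = [22/197; 33/197; -68/197]
step 0: x' = x̄ + K·y = [-1381/197, -1185/197, -155/197]
step 0: P' = (I − K·H)·P̄ = [2668/197 2820/197 -80/197; 2820/197 4821/197 -711/197; -80/197 -711/197 301/197]
step 1: x̄ = F·x = [-679/197, -3090/197, 6472/197]
step 1: P̄ = F·P·Fᵀ + Q = [17835/197 30564/197 -29052/197; 30564/197 59487/197 -64152/197; -29052/197 -64152/197 84010/197]
step 1: y = z − H·x̄ = [16611/197]
step 1: S = H·P̄·Hᵀ + R = [562472/197]
step 1: K = P̄·Hᵀ·S⁻¹ = [74427/562472; 163533/562472; -108465/281236]
step 1: x' = x̄ + K·y = [4336997/562472, 4966539/562472, 93641/281236]
step 1: P' = (I − K·H)·P̄ = [22803603/562472 25482861/562472 -496161/281236; 25482861/562472 34095075/562472 -1544391/281236; -496161/281236 -1544391/281236 247015/140618]
step 2: x̄ = F·x = [5221517/562472, 14337771/562472, -23760893/562472]
step 2: P̄ = F·P·Fᵀ + Q = [83633083/562472 168138645/562472 -199786723/562472; 168138645/562472 373033707/562472 -481275285/562472; -199786723/562472 -481275285/562472 683475443/562472]
step 2: y = z − H·x̄ = [-63291369/562472]
step 2: S = H·P̄·Hᵀ + R = [4584987003/562472]
step 2: K = P̄·Hᵀ·S⁻¹ = [514854607/4584987003; 412976931/1528329001; -1768937767/4584987003]
step 2: x' = x̄ + K·y = [-5123375227/1528329001, -7511563419/1528329001, 1786819234/1528329001]
step 2: P' = (I − K·H)·P̄ = [210466178275/4584987003 78844976874/1528329001 -9376056925/4584987003; 78844976874/1528329001 103948989717/1528329001 -8918640189/1528329001; -9376056925/4584987003 -8918640189/1528329001 8151871570/4584987003]

step 0: x' = [-1381/197, -1185/197, -155/197], P' = [2668/197 2820/197 -80/197; 2820/197 4821/197 -711/197; -80/197 -711/197 301/197]
step 1: x' = [4336997/562472, 4966539/562472, 93641/281236], P' = [22803603/562472 25482861/562472 -496161/281236; 25482861/562472 34095075/562472 -1544391/281236; -496161/281236 -1544391/281236 247015/140618]
step 2: x' = [-5123375227/1528329001, -7511563419/1528329001, 1786819234/1528329001], P' = [210466178275/4584987003 78844976874/1528329001 -9376056925/4584987003; 78844976874/1528329001 103948989717/1528329001 -8918640189/1528329001; -9376056925/4584987003 -8918640189/1528329001 8151871570/4584987003]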